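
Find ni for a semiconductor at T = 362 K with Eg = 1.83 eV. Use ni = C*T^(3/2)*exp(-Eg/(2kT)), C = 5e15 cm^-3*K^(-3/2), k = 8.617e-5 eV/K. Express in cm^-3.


Step 1: Compute kT = 8.617e-5 * 362 = 0.03119354 eV
Step 2: Exponent = -Eg/(2kT) = -1.83/(2*0.03119354) = -29.33300
Step 3: T^(3/2) = 362^1.5 = 6887.52
Step 4: ni = 5e15 * 6887.52 * exp(-29.33300) = 6.28e+06 cm^-3

6.28e+06


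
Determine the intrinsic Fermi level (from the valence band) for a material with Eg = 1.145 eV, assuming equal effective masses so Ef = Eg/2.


Step 1: For an intrinsic semiconductor, the Fermi level sits at midgap.
Step 2: Ef = Eg / 2 = 1.145 / 2 = 0.5725 eV

0.5725


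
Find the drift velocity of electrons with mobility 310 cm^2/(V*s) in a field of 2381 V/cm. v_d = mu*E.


Step 1: v_d = mu * E
Step 2: v_d = 310 * 2381 = 738110
Step 3: v_d = 7.38e+05 cm/s

7.38e+05


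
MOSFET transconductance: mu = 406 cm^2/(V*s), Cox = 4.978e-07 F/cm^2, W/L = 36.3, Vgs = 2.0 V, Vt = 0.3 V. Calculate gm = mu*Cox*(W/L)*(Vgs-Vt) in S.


Step 1: Vov = Vgs - Vt = 2.0 - 0.3 = 1.7 V
Step 2: gm = mu * Cox * (W/L) * Vov
Step 3: gm = 406 * 4.978e-07 * 36.3 * 1.7 = 1.25e-02 S

1.25e-02


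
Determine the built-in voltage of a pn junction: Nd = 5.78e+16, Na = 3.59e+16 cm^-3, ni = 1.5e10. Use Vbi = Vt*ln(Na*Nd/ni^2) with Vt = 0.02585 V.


Step 1: Compute Na*Nd/ni^2 = 3.59e+16 * 5.78e+16 / (1.5e10)^2 = 9.2223e+12
Step 2: ln(9.2223e+12) = 29.8526
Step 3: Vbi = 0.02585 * 29.8526 = 0.772 V

0.772


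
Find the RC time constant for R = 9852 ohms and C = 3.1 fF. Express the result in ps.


Step 1: tau = R * C
Step 2: tau = 9852 * 3.1 fF = 9852 * 3.1e-15 F
Step 3: tau = 3.05412e-11 s = 30.5412 ps

30.5412


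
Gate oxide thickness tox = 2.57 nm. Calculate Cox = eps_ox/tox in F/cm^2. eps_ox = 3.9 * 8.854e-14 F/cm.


Step 1: eps_ox = 3.9 * 8.854e-14 = 3.45306e-13 F/cm
Step 2: tox in cm = 2.57 nm * 1e-7 = 2.5700e-07 cm
Step 3: Cox = 3.45306e-13 / 2.5700e-07 = 1.34e-06 F/cm^2

1.34e-06


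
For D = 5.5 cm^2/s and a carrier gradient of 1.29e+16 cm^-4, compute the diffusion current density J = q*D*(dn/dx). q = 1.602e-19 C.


Step 1: J = q * D * (dn/dx)
Step 2: J = 1.602e-19 * 5.5 * 1.29e+16
Step 3: J = 1.14e-02 A/cm^2

1.14e-02


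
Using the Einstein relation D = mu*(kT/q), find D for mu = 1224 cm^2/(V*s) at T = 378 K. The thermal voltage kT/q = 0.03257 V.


Step 1: D = mu * (kT/q)
Step 2: D = 1224 * 0.03257
Step 3: D = 39.87 cm^2/s

39.87


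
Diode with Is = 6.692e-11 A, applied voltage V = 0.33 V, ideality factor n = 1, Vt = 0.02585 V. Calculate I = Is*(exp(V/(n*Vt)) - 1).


Step 1: V/(n*Vt) = 0.33/(1*0.02585) = 12.7660
Step 2: exp(12.7660) = 3.5011e+05
Step 3: I = 6.692e-11 * (3.5011e+05 - 1) = 2.34e-05 A

2.34e-05


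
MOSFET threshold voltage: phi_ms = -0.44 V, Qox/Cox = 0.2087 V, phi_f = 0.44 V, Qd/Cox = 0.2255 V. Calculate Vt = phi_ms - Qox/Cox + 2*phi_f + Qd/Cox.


Step 1: Vt = phi_ms - Qox/Cox + 2*phi_f + Qd/Cox
Step 2: Vt = -0.44 - 0.2087 + 2*0.44 + 0.2255
Step 3: Vt = -0.44 - 0.2087 + 0.88 + 0.2255
Step 4: Vt = 0.4568 V

0.4568


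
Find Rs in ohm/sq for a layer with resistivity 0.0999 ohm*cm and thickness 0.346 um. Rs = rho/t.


Step 1: Convert thickness to cm: t = 0.346 um = 3.4600e-05 cm
Step 2: Rs = rho / t = 0.0999 / 3.4600e-05
Step 3: Rs = 2887.3 ohm/sq

2887.3


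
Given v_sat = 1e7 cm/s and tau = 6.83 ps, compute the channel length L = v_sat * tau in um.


Step 1: tau in seconds = 6.83 ps * 1e-12 = 6.8300e-12 s
Step 2: L = v_sat * tau = 1e7 * 6.8300e-12 = 6.8300e-05 cm
Step 3: L in um = 6.8300e-05 * 1e4 = 0.683 um

0.683


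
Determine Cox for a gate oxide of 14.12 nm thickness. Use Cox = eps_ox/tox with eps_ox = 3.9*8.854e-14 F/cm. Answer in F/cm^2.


Step 1: eps_ox = 3.9 * 8.854e-14 = 3.45306e-13 F/cm
Step 2: tox in cm = 14.12 nm * 1e-7 = 1.4120e-06 cm
Step 3: Cox = 3.45306e-13 / 1.4120e-06 = 2.45e-07 F/cm^2

2.45e-07


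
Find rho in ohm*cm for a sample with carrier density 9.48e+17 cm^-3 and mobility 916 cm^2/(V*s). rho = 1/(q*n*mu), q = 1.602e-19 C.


Step 1: sigma = q * n * mu = 1.602e-19 * 9.48e+17 * 916 = 1.39113e+02 S/cm
Step 2: rho = 1 / sigma = 1 / 1.39113e+02 = 0.007188 ohm*cm

0.007188


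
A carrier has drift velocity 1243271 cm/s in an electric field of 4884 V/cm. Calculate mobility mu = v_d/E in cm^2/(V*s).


Step 1: mu = v_d / E
Step 2: mu = 1243271 / 4884
Step 3: mu = 254.56 cm^2/(V*s)

254.56


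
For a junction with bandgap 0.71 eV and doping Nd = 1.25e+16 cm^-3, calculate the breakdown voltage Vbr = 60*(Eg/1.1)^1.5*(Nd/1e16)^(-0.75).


Step 1: Eg/1.1 = 0.71/1.1 = 0.645455
Step 2: (Eg/1.1)^1.5 = 0.645455^1.5 = 0.518560
Step 3: (Nd/1e16)^(-0.75) = (1.25)^(-0.75) = 0.845897
Step 4: Vbr = 60 * 0.518560 * 0.845897 = 26.3 V

26.3


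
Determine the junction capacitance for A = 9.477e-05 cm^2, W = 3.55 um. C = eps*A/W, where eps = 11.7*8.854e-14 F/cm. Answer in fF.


Step 1: eps_Si = 11.7 * 8.854e-14 = 1.035918e-12 F/cm
Step 2: W in cm = 3.55 * 1e-4 = 3.55e-04 cm
Step 3: C = 1.035918e-12 * 9.477e-05 / 3.55e-04 = 2.765463e-13 F
Step 4: C = 276.55 fF

276.55


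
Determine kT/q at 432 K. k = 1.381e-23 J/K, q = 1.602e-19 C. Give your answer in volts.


Step 1: kT = 1.381e-23 * 432 = 5.96592e-21 J
Step 2: Vt = kT/q = 5.96592e-21 / 1.602e-19
Step 3: Vt = 0.03724 V

0.03724


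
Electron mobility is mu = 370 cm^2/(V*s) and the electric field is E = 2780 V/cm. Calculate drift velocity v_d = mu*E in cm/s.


Step 1: v_d = mu * E
Step 2: v_d = 370 * 2780 = 1028600
Step 3: v_d = 1.03e+06 cm/s

1.03e+06


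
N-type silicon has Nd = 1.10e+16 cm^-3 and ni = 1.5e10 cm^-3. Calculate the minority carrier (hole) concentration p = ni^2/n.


Step 1: Since Nd >> ni, n ≈ Nd = 1.10e+16 cm^-3
Step 2: p = ni^2 / n = (1.5e10)^2 / 1.10e+16
Step 3: p = 2.25e20 / 1.10e+16 = 2.05e+04 cm^-3

2.05e+04


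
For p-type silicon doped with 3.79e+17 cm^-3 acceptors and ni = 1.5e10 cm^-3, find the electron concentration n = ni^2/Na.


Step 1: Majority hole concentration p ≈ Na = 3.79e+17 cm^-3
Step 2: n = ni^2 / Na = (1.5e10)^2 / 3.79e+17
Step 3: n = 5.94e+02 cm^-3

5.94e+02


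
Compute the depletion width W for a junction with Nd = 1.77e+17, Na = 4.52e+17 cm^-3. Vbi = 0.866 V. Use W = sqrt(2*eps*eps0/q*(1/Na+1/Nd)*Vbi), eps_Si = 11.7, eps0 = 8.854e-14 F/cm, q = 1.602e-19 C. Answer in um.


Step 1: 1/Na + 1/Nd = 1/4.52e+17 + 1/1.77e+17 = 7.86211e-18
Step 2: 2*eps*eps0/q = 2*11.7*8.854e-14/1.602e-19 = 1.293281e+07
Step 3: W^2 = 1.293281e+07 * 7.86211e-18 * 0.866 = 8.80542e-11
Step 4: W = sqrt(8.80542e-11) = 9.384e-06 cm = 0.09384 um

0.09384


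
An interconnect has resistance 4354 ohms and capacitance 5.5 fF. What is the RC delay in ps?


Step 1: tau = R * C
Step 2: tau = 4354 * 5.5 fF = 4354 * 5.5e-15 F
Step 3: tau = 2.3947e-11 s = 23.947 ps

23.947


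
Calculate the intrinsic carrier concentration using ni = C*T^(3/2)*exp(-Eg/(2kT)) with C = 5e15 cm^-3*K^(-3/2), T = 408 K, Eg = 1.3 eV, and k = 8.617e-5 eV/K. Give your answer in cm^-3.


Step 1: Compute kT = 8.617e-5 * 408 = 0.03515736 eV
Step 2: Exponent = -Eg/(2kT) = -1.3/(2*0.03515736) = -18.48831
Step 3: T^(3/2) = 408^1.5 = 8241.20
Step 4: ni = 5e15 * 8241.20 * exp(-18.48831) = 3.85e+11 cm^-3

3.85e+11


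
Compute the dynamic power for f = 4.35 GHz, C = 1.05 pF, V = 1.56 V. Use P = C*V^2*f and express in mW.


Step 1: V^2 = 1.56^2 = 2.4336 V^2
Step 2: P = C*V^2*f = 1.05e-12 F * 2.4336 * 4.35e9 Hz
Step 3: P = 1.1115468e-02 W
Step 4: P = 11.115 mW

11.115


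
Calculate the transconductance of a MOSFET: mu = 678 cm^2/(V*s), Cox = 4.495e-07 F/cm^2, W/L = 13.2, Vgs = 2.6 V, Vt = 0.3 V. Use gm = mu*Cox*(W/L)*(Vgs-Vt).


Step 1: Vov = Vgs - Vt = 2.6 - 0.3 = 2.3 V
Step 2: gm = mu * Cox * (W/L) * Vov
Step 3: gm = 678 * 4.495e-07 * 13.2 * 2.3 = 9.25e-03 S

9.25e-03


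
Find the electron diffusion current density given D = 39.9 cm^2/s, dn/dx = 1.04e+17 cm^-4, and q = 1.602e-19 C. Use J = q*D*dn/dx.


Step 1: J = q * D * (dn/dx)
Step 2: J = 1.602e-19 * 39.9 * 1.04e+17
Step 3: J = 6.65e-01 A/cm^2

6.65e-01


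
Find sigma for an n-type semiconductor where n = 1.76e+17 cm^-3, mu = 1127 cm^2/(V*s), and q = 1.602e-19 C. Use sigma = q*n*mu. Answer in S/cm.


Step 1: sigma = q * n * mu
Step 2: sigma = 1.602e-19 * 1.76e+17 * 1127
Step 3: sigma = 3.178e+01 S/cm

3.178e+01


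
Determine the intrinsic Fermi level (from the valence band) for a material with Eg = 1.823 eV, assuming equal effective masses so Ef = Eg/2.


Step 1: For an intrinsic semiconductor, the Fermi level sits at midgap.
Step 2: Ef = Eg / 2 = 1.823 / 2 = 0.9115 eV

0.9115


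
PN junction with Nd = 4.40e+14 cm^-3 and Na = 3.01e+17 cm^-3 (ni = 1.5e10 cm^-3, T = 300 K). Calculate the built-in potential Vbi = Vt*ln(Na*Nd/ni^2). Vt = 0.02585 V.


Step 1: Compute Na*Nd/ni^2 = 3.01e+17 * 4.40e+14 / (1.5e10)^2 = 5.8862e+11
Step 2: ln(5.8862e+11) = 27.1010
Step 3: Vbi = 0.02585 * 27.1010 = 0.701 V

0.701


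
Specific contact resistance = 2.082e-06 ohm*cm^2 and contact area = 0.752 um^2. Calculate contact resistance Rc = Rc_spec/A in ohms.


Step 1: Convert area to cm^2: 0.752 um^2 = 7.5200e-09 cm^2
Step 2: Rc = Rc_spec / A = 2.082e-06 / 7.5200e-09
Step 3: Rc = 2.77e+02 ohms

2.77e+02


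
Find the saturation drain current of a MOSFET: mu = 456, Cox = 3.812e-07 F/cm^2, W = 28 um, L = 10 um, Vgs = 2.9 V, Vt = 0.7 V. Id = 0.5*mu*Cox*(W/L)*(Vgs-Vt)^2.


Step 1: Overdrive voltage Vov = Vgs - Vt = 2.9 - 0.7 = 2.2 V
Step 2: W/L = 28/10 = 2.8
Step 3: Id = 0.5 * 456 * 3.812e-07 * 2.8 * 2.2^2
Step 4: Id = 1.18e-03 A

1.18e-03


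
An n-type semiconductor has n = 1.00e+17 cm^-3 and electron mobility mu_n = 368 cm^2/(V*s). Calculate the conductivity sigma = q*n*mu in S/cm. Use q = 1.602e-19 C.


Step 1: sigma = q * n * mu
Step 2: sigma = 1.602e-19 * 1.00e+17 * 368
Step 3: sigma = 5.895e+00 S/cm

5.895e+00


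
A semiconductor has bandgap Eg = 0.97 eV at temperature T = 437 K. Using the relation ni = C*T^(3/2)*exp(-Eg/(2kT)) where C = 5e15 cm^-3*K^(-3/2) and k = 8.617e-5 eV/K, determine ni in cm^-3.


Step 1: Compute kT = 8.617e-5 * 437 = 0.03765629 eV
Step 2: Exponent = -Eg/(2kT) = -0.97/(2*0.03765629) = -12.87965
Step 3: T^(3/2) = 437^1.5 = 9135.29
Step 4: ni = 5e15 * 9135.29 * exp(-12.87965) = 1.16e+14 cm^-3

1.16e+14


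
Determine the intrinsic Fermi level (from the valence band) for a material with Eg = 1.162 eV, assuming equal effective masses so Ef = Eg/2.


Step 1: For an intrinsic semiconductor, the Fermi level sits at midgap.
Step 2: Ef = Eg / 2 = 1.162 / 2 = 0.581 eV

0.581


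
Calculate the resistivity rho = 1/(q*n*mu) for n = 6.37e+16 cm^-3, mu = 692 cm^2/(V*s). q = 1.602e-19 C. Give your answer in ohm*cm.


Step 1: sigma = q * n * mu = 1.602e-19 * 6.37e+16 * 692 = 7.06168e+00 S/cm
Step 2: rho = 1 / sigma = 1 / 7.06168e+00 = 0.1416 ohm*cm

0.1416


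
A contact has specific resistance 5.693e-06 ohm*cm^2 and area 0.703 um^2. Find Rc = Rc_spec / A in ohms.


Step 1: Convert area to cm^2: 0.703 um^2 = 7.0300e-09 cm^2
Step 2: Rc = Rc_spec / A = 5.693e-06 / 7.0300e-09
Step 3: Rc = 8.10e+02 ohms

8.10e+02


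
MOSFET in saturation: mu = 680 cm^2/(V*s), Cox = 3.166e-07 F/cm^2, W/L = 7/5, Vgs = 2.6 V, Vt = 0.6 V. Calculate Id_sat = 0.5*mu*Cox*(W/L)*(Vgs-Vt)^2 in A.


Step 1: Overdrive voltage Vov = Vgs - Vt = 2.6 - 0.6 = 2.0 V
Step 2: W/L = 7/5 = 1.4
Step 3: Id = 0.5 * 680 * 3.166e-07 * 1.4 * 2.0^2
Step 4: Id = 6.03e-04 A

6.03e-04


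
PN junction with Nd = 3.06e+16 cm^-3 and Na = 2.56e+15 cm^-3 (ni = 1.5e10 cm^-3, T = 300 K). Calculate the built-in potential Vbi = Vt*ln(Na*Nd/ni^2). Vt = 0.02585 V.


Step 1: Compute Na*Nd/ni^2 = 2.56e+15 * 3.06e+16 / (1.5e10)^2 = 3.4816e+11
Step 2: ln(3.4816e+11) = 26.5759
Step 3: Vbi = 0.02585 * 26.5759 = 0.687 V

0.687


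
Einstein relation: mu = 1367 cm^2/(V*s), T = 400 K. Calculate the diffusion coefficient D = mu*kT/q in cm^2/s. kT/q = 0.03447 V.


Step 1: D = mu * (kT/q)
Step 2: D = 1367 * 0.03447
Step 3: D = 47.12 cm^2/s

47.12


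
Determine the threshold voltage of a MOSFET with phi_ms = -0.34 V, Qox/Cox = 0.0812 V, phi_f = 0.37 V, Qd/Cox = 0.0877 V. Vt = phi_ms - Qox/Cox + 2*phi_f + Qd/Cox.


Step 1: Vt = phi_ms - Qox/Cox + 2*phi_f + Qd/Cox
Step 2: Vt = -0.34 - 0.0812 + 2*0.37 + 0.0877
Step 3: Vt = -0.34 - 0.0812 + 0.74 + 0.0877
Step 4: Vt = 0.4065 V

0.4065


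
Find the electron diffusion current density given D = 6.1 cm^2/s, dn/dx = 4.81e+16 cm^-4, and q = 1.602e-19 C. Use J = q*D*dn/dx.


Step 1: J = q * D * (dn/dx)
Step 2: J = 1.602e-19 * 6.1 * 4.81e+16
Step 3: J = 4.70e-02 A/cm^2

4.70e-02


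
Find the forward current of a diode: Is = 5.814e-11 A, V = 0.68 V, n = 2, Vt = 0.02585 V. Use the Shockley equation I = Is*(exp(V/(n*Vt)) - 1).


Step 1: V/(n*Vt) = 0.68/(2*0.02585) = 13.1528
Step 2: exp(13.1528) = 5.1545e+05
Step 3: I = 5.814e-11 * (5.1545e+05 - 1) = 3.00e-05 A

3.00e-05


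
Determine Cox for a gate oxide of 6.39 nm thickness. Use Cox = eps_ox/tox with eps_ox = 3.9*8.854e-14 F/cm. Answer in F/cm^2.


Step 1: eps_ox = 3.9 * 8.854e-14 = 3.45306e-13 F/cm
Step 2: tox in cm = 6.39 nm * 1e-7 = 6.3900e-07 cm
Step 3: Cox = 3.45306e-13 / 6.3900e-07 = 5.40e-07 F/cm^2

5.40e-07


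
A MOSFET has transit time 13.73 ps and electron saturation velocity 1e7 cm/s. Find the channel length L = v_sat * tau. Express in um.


Step 1: tau in seconds = 13.73 ps * 1e-12 = 1.3730e-11 s
Step 2: L = v_sat * tau = 1e7 * 1.3730e-11 = 1.3730e-04 cm
Step 3: L in um = 1.3730e-04 * 1e4 = 1.373 um

1.373


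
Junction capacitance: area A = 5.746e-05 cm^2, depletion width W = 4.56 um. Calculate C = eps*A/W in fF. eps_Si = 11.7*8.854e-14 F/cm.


Step 1: eps_Si = 11.7 * 8.854e-14 = 1.035918e-12 F/cm
Step 2: W in cm = 4.56 * 1e-4 = 4.56e-04 cm
Step 3: C = 1.035918e-12 * 5.746e-05 / 4.56e-04 = 1.305348e-13 F
Step 4: C = 130.53 fF

130.53


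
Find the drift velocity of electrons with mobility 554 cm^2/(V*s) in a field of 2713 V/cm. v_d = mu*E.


Step 1: v_d = mu * E
Step 2: v_d = 554 * 2713 = 1503002
Step 3: v_d = 1.50e+06 cm/s

1.50e+06


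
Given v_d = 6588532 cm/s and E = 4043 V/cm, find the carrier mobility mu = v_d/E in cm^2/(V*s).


Step 1: mu = v_d / E
Step 2: mu = 6588532 / 4043
Step 3: mu = 1629.61 cm^2/(V*s)

1629.61


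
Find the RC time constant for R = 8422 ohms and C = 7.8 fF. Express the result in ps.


Step 1: tau = R * C
Step 2: tau = 8422 * 7.8 fF = 8422 * 7.8e-15 F
Step 3: tau = 6.56916e-11 s = 65.6916 ps

65.6916


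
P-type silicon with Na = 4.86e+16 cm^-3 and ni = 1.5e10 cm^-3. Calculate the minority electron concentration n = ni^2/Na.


Step 1: Majority hole concentration p ≈ Na = 4.86e+16 cm^-3
Step 2: n = ni^2 / Na = (1.5e10)^2 / 4.86e+16
Step 3: n = 4.63e+03 cm^-3

4.63e+03


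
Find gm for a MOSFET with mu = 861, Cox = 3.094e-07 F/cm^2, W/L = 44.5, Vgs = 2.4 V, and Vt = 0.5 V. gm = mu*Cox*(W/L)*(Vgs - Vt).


Step 1: Vov = Vgs - Vt = 2.4 - 0.5 = 1.9 V
Step 2: gm = mu * Cox * (W/L) * Vov
Step 3: gm = 861 * 3.094e-07 * 44.5 * 1.9 = 2.25e-02 S

2.25e-02


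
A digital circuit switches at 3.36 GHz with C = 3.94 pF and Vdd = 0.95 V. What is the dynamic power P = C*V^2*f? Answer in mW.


Step 1: V^2 = 0.95^2 = 0.9025 V^2
Step 2: P = C*V^2*f = 3.94e-12 F * 0.9025 * 3.36e9 Hz
Step 3: P = 1.1947656e-02 W
Step 4: P = 11.948 mW

11.948


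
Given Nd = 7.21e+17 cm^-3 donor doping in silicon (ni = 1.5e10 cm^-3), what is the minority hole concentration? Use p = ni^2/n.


Step 1: Since Nd >> ni, n ≈ Nd = 7.21e+17 cm^-3
Step 2: p = ni^2 / n = (1.5e10)^2 / 7.21e+17
Step 3: p = 2.25e20 / 7.21e+17 = 3.12e+02 cm^-3

3.12e+02


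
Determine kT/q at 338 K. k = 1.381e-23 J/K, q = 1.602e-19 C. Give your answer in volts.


Step 1: kT = 1.381e-23 * 338 = 4.66778e-21 J
Step 2: Vt = kT/q = 4.66778e-21 / 1.602e-19
Step 3: Vt = 0.02914 V

0.02914


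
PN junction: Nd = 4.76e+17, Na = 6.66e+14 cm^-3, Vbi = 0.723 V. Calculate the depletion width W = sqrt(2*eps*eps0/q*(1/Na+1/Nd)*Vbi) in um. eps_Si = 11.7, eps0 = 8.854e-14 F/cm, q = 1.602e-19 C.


Step 1: 1/Na + 1/Nd = 1/6.66e+14 + 1/4.76e+17 = 1.50360e-15
Step 2: 2*eps*eps0/q = 2*11.7*8.854e-14/1.602e-19 = 1.293281e+07
Step 3: W^2 = 1.293281e+07 * 1.50360e-15 * 0.723 = 1.40593e-08
Step 4: W = sqrt(1.40593e-08) = 1.186e-04 cm = 1.186 um

1.186


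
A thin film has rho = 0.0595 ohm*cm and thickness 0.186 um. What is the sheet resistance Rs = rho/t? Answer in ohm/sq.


Step 1: Convert thickness to cm: t = 0.186 um = 1.8600e-05 cm
Step 2: Rs = rho / t = 0.0595 / 1.8600e-05
Step 3: Rs = 3198.9 ohm/sq

3198.9


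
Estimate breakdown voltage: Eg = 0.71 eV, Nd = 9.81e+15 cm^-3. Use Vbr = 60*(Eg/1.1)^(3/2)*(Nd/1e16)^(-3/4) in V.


Step 1: Eg/1.1 = 0.71/1.1 = 0.645455
Step 2: (Eg/1.1)^1.5 = 0.645455^1.5 = 0.518560
Step 3: (Nd/1e16)^(-0.75) = (0.981)^(-0.75) = 1.014491
Step 4: Vbr = 60 * 0.518560 * 1.014491 = 31.6 V

31.6


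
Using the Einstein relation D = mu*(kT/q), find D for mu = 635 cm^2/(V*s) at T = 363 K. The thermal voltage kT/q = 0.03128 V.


Step 1: D = mu * (kT/q)
Step 2: D = 635 * 0.03128
Step 3: D = 19.86 cm^2/s

19.86


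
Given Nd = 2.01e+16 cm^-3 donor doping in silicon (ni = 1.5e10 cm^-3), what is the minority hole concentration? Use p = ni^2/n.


Step 1: Since Nd >> ni, n ≈ Nd = 2.01e+16 cm^-3
Step 2: p = ni^2 / n = (1.5e10)^2 / 2.01e+16
Step 3: p = 2.25e20 / 2.01e+16 = 1.12e+04 cm^-3

1.12e+04


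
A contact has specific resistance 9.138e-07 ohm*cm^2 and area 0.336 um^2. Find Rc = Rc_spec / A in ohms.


Step 1: Convert area to cm^2: 0.336 um^2 = 3.3600e-09 cm^2
Step 2: Rc = Rc_spec / A = 9.138e-07 / 3.3600e-09
Step 3: Rc = 2.72e+02 ohms

2.72e+02


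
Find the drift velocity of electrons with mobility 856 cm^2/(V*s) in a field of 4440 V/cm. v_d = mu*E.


Step 1: v_d = mu * E
Step 2: v_d = 856 * 4440 = 3800640
Step 3: v_d = 3.80e+06 cm/s

3.80e+06


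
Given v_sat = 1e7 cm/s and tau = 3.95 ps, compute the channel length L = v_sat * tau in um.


Step 1: tau in seconds = 3.95 ps * 1e-12 = 3.9500e-12 s
Step 2: L = v_sat * tau = 1e7 * 3.9500e-12 = 3.9500e-05 cm
Step 3: L in um = 3.9500e-05 * 1e4 = 0.395 um

0.395


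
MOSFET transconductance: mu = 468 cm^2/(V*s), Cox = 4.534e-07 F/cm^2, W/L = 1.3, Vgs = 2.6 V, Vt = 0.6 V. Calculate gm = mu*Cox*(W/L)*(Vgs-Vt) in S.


Step 1: Vov = Vgs - Vt = 2.6 - 0.6 = 2.0 V
Step 2: gm = mu * Cox * (W/L) * Vov
Step 3: gm = 468 * 4.534e-07 * 1.3 * 2.0 = 5.52e-04 S

5.52e-04


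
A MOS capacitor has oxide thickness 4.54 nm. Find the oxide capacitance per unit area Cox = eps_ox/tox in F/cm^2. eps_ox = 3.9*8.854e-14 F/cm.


Step 1: eps_ox = 3.9 * 8.854e-14 = 3.45306e-13 F/cm
Step 2: tox in cm = 4.54 nm * 1e-7 = 4.5400e-07 cm
Step 3: Cox = 3.45306e-13 / 4.5400e-07 = 7.61e-07 F/cm^2

7.61e-07


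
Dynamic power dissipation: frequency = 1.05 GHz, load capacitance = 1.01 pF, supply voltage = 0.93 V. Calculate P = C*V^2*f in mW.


Step 1: V^2 = 0.93^2 = 0.8649 V^2
Step 2: P = C*V^2*f = 1.01e-12 F * 0.8649 * 1.05e9 Hz
Step 3: P = 9.1722645e-04 W
Step 4: P = 0.917 mW

0.917


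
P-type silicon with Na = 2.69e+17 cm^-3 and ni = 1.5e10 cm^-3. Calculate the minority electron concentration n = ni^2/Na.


Step 1: Majority hole concentration p ≈ Na = 2.69e+17 cm^-3
Step 2: n = ni^2 / Na = (1.5e10)^2 / 2.69e+17
Step 3: n = 8.36e+02 cm^-3

8.36e+02


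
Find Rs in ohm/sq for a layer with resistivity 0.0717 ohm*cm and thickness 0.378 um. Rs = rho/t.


Step 1: Convert thickness to cm: t = 0.378 um = 3.7800e-05 cm
Step 2: Rs = rho / t = 0.0717 / 3.7800e-05
Step 3: Rs = 1896.8 ohm/sq

1896.8


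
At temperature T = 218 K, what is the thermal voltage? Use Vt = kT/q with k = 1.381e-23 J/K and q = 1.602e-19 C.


Step 1: kT = 1.381e-23 * 218 = 3.01058e-21 J
Step 2: Vt = kT/q = 3.01058e-21 / 1.602e-19
Step 3: Vt = 0.01879 V

0.01879


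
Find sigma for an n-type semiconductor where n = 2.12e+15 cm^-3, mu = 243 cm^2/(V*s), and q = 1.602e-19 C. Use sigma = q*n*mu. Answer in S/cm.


Step 1: sigma = q * n * mu
Step 2: sigma = 1.602e-19 * 2.12e+15 * 243
Step 3: sigma = 8.253e-02 S/cm

8.253e-02


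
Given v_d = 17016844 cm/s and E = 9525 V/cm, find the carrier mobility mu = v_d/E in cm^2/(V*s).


Step 1: mu = v_d / E
Step 2: mu = 17016844 / 9525
Step 3: mu = 1786.55 cm^2/(V*s)

1786.55


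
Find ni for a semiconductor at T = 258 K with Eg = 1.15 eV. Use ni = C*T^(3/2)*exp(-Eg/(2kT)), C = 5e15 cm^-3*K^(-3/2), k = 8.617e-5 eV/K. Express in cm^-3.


Step 1: Compute kT = 8.617e-5 * 258 = 0.02223186 eV
Step 2: Exponent = -Eg/(2kT) = -1.15/(2*0.02223186) = -25.86378
Step 3: T^(3/2) = 258^1.5 = 4144.09
Step 4: ni = 5e15 * 4144.09 * exp(-25.86378) = 1.21e+08 cm^-3

1.21e+08


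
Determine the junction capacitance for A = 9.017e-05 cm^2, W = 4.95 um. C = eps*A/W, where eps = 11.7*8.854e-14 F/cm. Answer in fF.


Step 1: eps_Si = 11.7 * 8.854e-14 = 1.035918e-12 F/cm
Step 2: W in cm = 4.95 * 1e-4 = 4.95e-04 cm
Step 3: C = 1.035918e-12 * 9.017e-05 / 4.95e-04 = 1.887045e-13 F
Step 4: C = 188.7 fF

188.7


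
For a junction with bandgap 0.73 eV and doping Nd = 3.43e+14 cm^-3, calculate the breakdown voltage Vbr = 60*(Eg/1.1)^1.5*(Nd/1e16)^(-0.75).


Step 1: Eg/1.1 = 0.73/1.1 = 0.663636
Step 2: (Eg/1.1)^1.5 = 0.663636^1.5 = 0.540623
Step 3: (Nd/1e16)^(-0.75) = (0.0343)^(-0.75) = 12.546697
Step 4: Vbr = 60 * 0.540623 * 12.546697 = 407.0 V

407.0


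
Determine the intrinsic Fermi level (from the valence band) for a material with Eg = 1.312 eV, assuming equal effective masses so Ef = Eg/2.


Step 1: For an intrinsic semiconductor, the Fermi level sits at midgap.
Step 2: Ef = Eg / 2 = 1.312 / 2 = 0.656 eV

0.656


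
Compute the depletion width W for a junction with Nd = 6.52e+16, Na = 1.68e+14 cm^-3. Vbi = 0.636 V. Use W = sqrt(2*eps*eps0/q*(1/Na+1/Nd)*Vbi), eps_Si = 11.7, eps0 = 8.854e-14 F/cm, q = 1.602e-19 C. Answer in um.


Step 1: 1/Na + 1/Nd = 1/1.68e+14 + 1/6.52e+16 = 5.96772e-15
Step 2: 2*eps*eps0/q = 2*11.7*8.854e-14/1.602e-19 = 1.293281e+07
Step 3: W^2 = 1.293281e+07 * 5.96772e-15 * 0.636 = 4.90861e-08
Step 4: W = sqrt(4.90861e-08) = 2.216e-04 cm = 2.216 um

2.216


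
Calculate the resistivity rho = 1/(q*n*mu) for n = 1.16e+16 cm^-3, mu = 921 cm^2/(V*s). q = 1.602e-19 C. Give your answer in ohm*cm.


Step 1: sigma = q * n * mu = 1.602e-19 * 1.16e+16 * 921 = 1.71151e+00 S/cm
Step 2: rho = 1 / sigma = 1 / 1.71151e+00 = 0.5843 ohm*cm

0.5843


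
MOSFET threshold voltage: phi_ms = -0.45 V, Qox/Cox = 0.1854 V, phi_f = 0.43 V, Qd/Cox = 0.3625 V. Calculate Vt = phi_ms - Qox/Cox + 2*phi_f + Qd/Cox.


Step 1: Vt = phi_ms - Qox/Cox + 2*phi_f + Qd/Cox
Step 2: Vt = -0.45 - 0.1854 + 2*0.43 + 0.3625
Step 3: Vt = -0.45 - 0.1854 + 0.86 + 0.3625
Step 4: Vt = 0.5871 V

0.5871


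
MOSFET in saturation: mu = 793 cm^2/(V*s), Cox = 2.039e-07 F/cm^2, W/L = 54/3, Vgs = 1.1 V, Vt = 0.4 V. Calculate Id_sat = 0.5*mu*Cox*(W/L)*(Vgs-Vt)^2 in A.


Step 1: Overdrive voltage Vov = Vgs - Vt = 1.1 - 0.4 = 0.7 V
Step 2: W/L = 54/3 = 18
Step 3: Id = 0.5 * 793 * 2.039e-07 * 18 * 0.7^2
Step 4: Id = 7.13e-04 A

7.13e-04


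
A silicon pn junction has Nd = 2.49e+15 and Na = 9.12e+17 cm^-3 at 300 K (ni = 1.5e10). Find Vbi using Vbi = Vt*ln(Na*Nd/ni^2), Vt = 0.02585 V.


Step 1: Compute Na*Nd/ni^2 = 9.12e+17 * 2.49e+15 / (1.5e10)^2 = 1.0093e+13
Step 2: ln(1.0093e+13) = 29.9429
Step 3: Vbi = 0.02585 * 29.9429 = 0.774 V

0.774


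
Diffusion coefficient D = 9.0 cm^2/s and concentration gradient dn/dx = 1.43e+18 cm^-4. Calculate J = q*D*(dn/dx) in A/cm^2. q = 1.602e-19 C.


Step 1: J = q * D * (dn/dx)
Step 2: J = 1.602e-19 * 9.0 * 1.43e+18
Step 3: J = 2.06e+00 A/cm^2

2.06e+00


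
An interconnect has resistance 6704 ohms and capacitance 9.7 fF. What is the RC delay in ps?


Step 1: tau = R * C
Step 2: tau = 6704 * 9.7 fF = 6704 * 9.7e-15 F
Step 3: tau = 6.50288e-11 s = 65.0288 ps

65.0288


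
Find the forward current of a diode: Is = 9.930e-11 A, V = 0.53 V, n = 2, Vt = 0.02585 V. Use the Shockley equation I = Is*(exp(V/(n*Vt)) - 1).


Step 1: V/(n*Vt) = 0.53/(2*0.02585) = 10.2515
Step 2: exp(10.2515) = 2.8325e+04
Step 3: I = 9.930e-11 * (2.8325e+04 - 1) = 2.81e-06 A

2.81e-06


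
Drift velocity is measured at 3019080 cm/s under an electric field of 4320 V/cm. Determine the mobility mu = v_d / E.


Step 1: mu = v_d / E
Step 2: mu = 3019080 / 4320
Step 3: mu = 698.86 cm^2/(V*s)

698.86


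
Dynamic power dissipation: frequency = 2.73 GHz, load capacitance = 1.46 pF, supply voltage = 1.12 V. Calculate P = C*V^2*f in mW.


Step 1: V^2 = 1.12^2 = 1.2544 V^2
Step 2: P = C*V^2*f = 1.46e-12 F * 1.2544 * 2.73e9 Hz
Step 3: P = 4.99978752e-03 W
Step 4: P = 5.0 mW

5.0


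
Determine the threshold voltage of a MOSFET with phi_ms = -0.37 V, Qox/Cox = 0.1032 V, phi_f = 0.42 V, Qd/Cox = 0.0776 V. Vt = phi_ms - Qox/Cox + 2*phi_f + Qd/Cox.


Step 1: Vt = phi_ms - Qox/Cox + 2*phi_f + Qd/Cox
Step 2: Vt = -0.37 - 0.1032 + 2*0.42 + 0.0776
Step 3: Vt = -0.37 - 0.1032 + 0.84 + 0.0776
Step 4: Vt = 0.4444 V

0.4444


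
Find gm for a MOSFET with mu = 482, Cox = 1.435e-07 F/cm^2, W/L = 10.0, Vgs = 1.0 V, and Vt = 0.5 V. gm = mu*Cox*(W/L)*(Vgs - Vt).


Step 1: Vov = Vgs - Vt = 1.0 - 0.5 = 0.5 V
Step 2: gm = mu * Cox * (W/L) * Vov
Step 3: gm = 482 * 1.435e-07 * 10.0 * 0.5 = 3.46e-04 S

3.46e-04


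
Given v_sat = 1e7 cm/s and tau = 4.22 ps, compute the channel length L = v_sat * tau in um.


Step 1: tau in seconds = 4.22 ps * 1e-12 = 4.2200e-12 s
Step 2: L = v_sat * tau = 1e7 * 4.2200e-12 = 4.2200e-05 cm
Step 3: L in um = 4.2200e-05 * 1e4 = 0.422 um

0.422


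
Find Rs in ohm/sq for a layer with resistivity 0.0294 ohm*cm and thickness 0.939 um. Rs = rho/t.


Step 1: Convert thickness to cm: t = 0.939 um = 9.3900e-05 cm
Step 2: Rs = rho / t = 0.0294 / 9.3900e-05
Step 3: Rs = 313.1 ohm/sq

313.1


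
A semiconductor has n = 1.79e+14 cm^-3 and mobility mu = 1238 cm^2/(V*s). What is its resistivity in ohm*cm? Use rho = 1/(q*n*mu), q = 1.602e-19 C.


Step 1: sigma = q * n * mu = 1.602e-19 * 1.79e+14 * 1238 = 3.55006e-02 S/cm
Step 2: rho = 1 / sigma = 1 / 3.55006e-02 = 28.17 ohm*cm

28.17


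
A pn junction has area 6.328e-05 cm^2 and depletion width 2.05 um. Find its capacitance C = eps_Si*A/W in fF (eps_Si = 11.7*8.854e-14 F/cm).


Step 1: eps_Si = 11.7 * 8.854e-14 = 1.035918e-12 F/cm
Step 2: W in cm = 2.05 * 1e-4 = 2.05e-04 cm
Step 3: C = 1.035918e-12 * 6.328e-05 / 2.05e-04 = 3.197702e-13 F
Step 4: C = 319.77 fF

319.77


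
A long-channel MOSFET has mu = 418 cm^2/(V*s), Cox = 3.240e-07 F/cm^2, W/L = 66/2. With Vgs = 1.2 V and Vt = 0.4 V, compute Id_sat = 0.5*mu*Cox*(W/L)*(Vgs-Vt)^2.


Step 1: Overdrive voltage Vov = Vgs - Vt = 1.2 - 0.4 = 0.8 V
Step 2: W/L = 66/2 = 33
Step 3: Id = 0.5 * 418 * 3.240e-07 * 33 * 0.8^2
Step 4: Id = 1.43e-03 A

1.43e-03


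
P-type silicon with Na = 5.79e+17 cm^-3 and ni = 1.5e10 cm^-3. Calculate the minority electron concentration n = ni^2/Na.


Step 1: Majority hole concentration p ≈ Na = 5.79e+17 cm^-3
Step 2: n = ni^2 / Na = (1.5e10)^2 / 5.79e+17
Step 3: n = 3.89e+02 cm^-3

3.89e+02


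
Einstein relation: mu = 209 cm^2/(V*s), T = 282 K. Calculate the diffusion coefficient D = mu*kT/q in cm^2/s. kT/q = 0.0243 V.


Step 1: D = mu * (kT/q)
Step 2: D = 209 * 0.0243
Step 3: D = 5.08 cm^2/s

5.08


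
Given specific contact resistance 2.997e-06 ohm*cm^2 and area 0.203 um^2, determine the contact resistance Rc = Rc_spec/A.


Step 1: Convert area to cm^2: 0.203 um^2 = 2.0300e-09 cm^2
Step 2: Rc = Rc_spec / A = 2.997e-06 / 2.0300e-09
Step 3: Rc = 1.48e+03 ohms

1.48e+03


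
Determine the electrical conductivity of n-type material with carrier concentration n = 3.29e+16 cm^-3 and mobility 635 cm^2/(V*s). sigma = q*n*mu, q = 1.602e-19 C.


Step 1: sigma = q * n * mu
Step 2: sigma = 1.602e-19 * 3.29e+16 * 635
Step 3: sigma = 3.347e+00 S/cm

3.347e+00


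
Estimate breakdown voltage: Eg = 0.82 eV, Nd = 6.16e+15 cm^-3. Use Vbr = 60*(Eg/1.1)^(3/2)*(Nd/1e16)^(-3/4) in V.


Step 1: Eg/1.1 = 0.82/1.1 = 0.745455
Step 2: (Eg/1.1)^1.5 = 0.745455^1.5 = 0.643624
Step 3: (Nd/1e16)^(-0.75) = (0.616)^(-0.75) = 1.438184
Step 4: Vbr = 60 * 0.643624 * 1.438184 = 55.5 V

55.5


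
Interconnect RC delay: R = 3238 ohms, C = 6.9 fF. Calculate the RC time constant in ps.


Step 1: tau = R * C
Step 2: tau = 3238 * 6.9 fF = 3238 * 6.9e-15 F
Step 3: tau = 2.23422e-11 s = 22.3422 ps

22.3422


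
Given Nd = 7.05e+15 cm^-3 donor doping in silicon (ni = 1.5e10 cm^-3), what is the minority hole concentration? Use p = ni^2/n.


Step 1: Since Nd >> ni, n ≈ Nd = 7.05e+15 cm^-3
Step 2: p = ni^2 / n = (1.5e10)^2 / 7.05e+15
Step 3: p = 2.25e20 / 7.05e+15 = 3.19e+04 cm^-3

3.19e+04


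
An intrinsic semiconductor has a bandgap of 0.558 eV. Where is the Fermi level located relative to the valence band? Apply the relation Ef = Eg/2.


Step 1: For an intrinsic semiconductor, the Fermi level sits at midgap.
Step 2: Ef = Eg / 2 = 0.558 / 2 = 0.279 eV

0.279


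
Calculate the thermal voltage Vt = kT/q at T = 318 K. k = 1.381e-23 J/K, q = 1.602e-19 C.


Step 1: kT = 1.381e-23 * 318 = 4.39158e-21 J
Step 2: Vt = kT/q = 4.39158e-21 / 1.602e-19
Step 3: Vt = 0.02741 V

0.02741


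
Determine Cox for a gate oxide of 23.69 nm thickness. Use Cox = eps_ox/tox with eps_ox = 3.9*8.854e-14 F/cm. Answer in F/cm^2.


Step 1: eps_ox = 3.9 * 8.854e-14 = 3.45306e-13 F/cm
Step 2: tox in cm = 23.69 nm * 1e-7 = 2.3690e-06 cm
Step 3: Cox = 3.45306e-13 / 2.3690e-06 = 1.46e-07 F/cm^2

1.46e-07


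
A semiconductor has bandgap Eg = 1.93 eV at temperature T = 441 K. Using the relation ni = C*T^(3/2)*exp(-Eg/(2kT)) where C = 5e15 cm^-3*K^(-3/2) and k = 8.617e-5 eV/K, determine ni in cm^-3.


Step 1: Compute kT = 8.617e-5 * 441 = 0.03800097 eV
Step 2: Exponent = -Eg/(2kT) = -1.93/(2*0.03800097) = -25.39409
Step 3: T^(3/2) = 441^1.5 = 9261.00
Step 4: ni = 5e15 * 9261.00 * exp(-25.39409) = 4.34e+08 cm^-3

4.34e+08


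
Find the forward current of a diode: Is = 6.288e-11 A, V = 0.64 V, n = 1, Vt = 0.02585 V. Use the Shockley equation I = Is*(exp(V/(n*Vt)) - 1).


Step 1: V/(n*Vt) = 0.64/(1*0.02585) = 24.7582
Step 2: exp(24.7582) = 5.6539e+10
Step 3: I = 6.288e-11 * (5.6539e+10 - 1) = 3.56e+00 A

3.56e+00


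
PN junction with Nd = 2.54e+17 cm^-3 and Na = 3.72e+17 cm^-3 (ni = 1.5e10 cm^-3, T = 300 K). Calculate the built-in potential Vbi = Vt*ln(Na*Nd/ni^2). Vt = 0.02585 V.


Step 1: Compute Na*Nd/ni^2 = 3.72e+17 * 2.54e+17 / (1.5e10)^2 = 4.1995e+14
Step 2: ln(4.1995e+14) = 33.6712
Step 3: Vbi = 0.02585 * 33.6712 = 0.87 V

0.87


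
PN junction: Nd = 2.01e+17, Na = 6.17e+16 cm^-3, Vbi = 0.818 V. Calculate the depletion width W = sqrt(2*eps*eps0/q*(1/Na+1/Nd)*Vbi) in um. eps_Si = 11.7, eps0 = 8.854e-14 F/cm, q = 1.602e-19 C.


Step 1: 1/Na + 1/Nd = 1/6.17e+16 + 1/2.01e+17 = 2.11826e-17
Step 2: 2*eps*eps0/q = 2*11.7*8.854e-14/1.602e-19 = 1.293281e+07
Step 3: W^2 = 1.293281e+07 * 2.11826e-17 * 0.818 = 2.24092e-10
Step 4: W = sqrt(2.24092e-10) = 1.497e-05 cm = 0.1497 um

0.1497


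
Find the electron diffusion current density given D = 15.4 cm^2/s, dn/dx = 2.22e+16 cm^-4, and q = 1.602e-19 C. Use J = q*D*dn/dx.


Step 1: J = q * D * (dn/dx)
Step 2: J = 1.602e-19 * 15.4 * 2.22e+16
Step 3: J = 5.48e-02 A/cm^2

5.48e-02


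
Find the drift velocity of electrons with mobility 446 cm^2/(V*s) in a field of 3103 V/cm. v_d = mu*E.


Step 1: v_d = mu * E
Step 2: v_d = 446 * 3103 = 1383938
Step 3: v_d = 1.38e+06 cm/s

1.38e+06


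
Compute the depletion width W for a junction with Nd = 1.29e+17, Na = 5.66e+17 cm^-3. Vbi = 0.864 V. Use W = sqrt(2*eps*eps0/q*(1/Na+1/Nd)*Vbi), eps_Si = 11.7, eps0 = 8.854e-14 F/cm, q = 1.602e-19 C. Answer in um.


Step 1: 1/Na + 1/Nd = 1/5.66e+17 + 1/1.29e+17 = 9.51872e-18
Step 2: 2*eps*eps0/q = 2*11.7*8.854e-14/1.602e-19 = 1.293281e+07
Step 3: W^2 = 1.293281e+07 * 9.51872e-18 * 0.864 = 1.06362e-10
Step 4: W = sqrt(1.06362e-10) = 1.031e-05 cm = 0.1031 um

0.1031


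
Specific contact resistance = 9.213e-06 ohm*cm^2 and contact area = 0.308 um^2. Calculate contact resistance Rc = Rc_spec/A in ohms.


Step 1: Convert area to cm^2: 0.308 um^2 = 3.0800e-09 cm^2
Step 2: Rc = Rc_spec / A = 9.213e-06 / 3.0800e-09
Step 3: Rc = 2.99e+03 ohms

2.99e+03


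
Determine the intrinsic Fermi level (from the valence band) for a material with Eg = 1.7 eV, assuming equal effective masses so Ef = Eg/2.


Step 1: For an intrinsic semiconductor, the Fermi level sits at midgap.
Step 2: Ef = Eg / 2 = 1.7 / 2 = 0.85 eV

0.85


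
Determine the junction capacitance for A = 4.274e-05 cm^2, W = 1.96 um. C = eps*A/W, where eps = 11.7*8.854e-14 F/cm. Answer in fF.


Step 1: eps_Si = 11.7 * 8.854e-14 = 1.035918e-12 F/cm
Step 2: W in cm = 1.96 * 1e-4 = 1.96e-04 cm
Step 3: C = 1.035918e-12 * 4.274e-05 / 1.96e-04 = 2.258935e-13 F
Step 4: C = 225.89 fF

225.89


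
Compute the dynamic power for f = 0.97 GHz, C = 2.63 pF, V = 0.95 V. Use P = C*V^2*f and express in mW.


Step 1: V^2 = 0.95^2 = 0.9025 V^2
Step 2: P = C*V^2*f = 2.63e-12 F * 0.9025 * 0.97e9 Hz
Step 3: P = 2.30236775e-03 W
Step 4: P = 2.302 mW

2.302


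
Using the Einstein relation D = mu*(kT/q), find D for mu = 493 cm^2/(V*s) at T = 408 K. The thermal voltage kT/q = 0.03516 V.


Step 1: D = mu * (kT/q)
Step 2: D = 493 * 0.03516
Step 3: D = 17.33 cm^2/s

17.33


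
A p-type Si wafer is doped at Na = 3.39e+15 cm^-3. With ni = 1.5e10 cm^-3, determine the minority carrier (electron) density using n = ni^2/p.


Step 1: Majority hole concentration p ≈ Na = 3.39e+15 cm^-3
Step 2: n = ni^2 / Na = (1.5e10)^2 / 3.39e+15
Step 3: n = 6.64e+04 cm^-3

6.64e+04


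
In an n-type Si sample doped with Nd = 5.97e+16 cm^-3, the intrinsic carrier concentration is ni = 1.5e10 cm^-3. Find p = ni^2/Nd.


Step 1: Since Nd >> ni, n ≈ Nd = 5.97e+16 cm^-3
Step 2: p = ni^2 / n = (1.5e10)^2 / 5.97e+16
Step 3: p = 2.25e20 / 5.97e+16 = 3.77e+03 cm^-3

3.77e+03


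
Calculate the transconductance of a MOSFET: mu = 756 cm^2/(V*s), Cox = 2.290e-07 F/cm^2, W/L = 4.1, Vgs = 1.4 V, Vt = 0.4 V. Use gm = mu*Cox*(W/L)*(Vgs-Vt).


Step 1: Vov = Vgs - Vt = 1.4 - 0.4 = 1.0 V
Step 2: gm = mu * Cox * (W/L) * Vov
Step 3: gm = 756 * 2.290e-07 * 4.1 * 1.0 = 7.10e-04 S

7.10e-04


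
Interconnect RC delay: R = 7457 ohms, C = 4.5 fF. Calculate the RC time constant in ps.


Step 1: tau = R * C
Step 2: tau = 7457 * 4.5 fF = 7457 * 4.5e-15 F
Step 3: tau = 3.35565e-11 s = 33.5565 ps

33.5565


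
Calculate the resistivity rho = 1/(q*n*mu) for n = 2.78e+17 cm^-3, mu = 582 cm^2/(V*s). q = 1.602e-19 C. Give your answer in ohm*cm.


Step 1: sigma = q * n * mu = 1.602e-19 * 2.78e+17 * 582 = 2.59197e+01 S/cm
Step 2: rho = 1 / sigma = 1 / 2.59197e+01 = 0.03858 ohm*cm

0.03858


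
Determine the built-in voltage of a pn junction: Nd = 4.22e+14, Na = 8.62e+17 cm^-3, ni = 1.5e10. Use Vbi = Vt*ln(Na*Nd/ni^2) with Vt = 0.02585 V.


Step 1: Compute Na*Nd/ni^2 = 8.62e+17 * 4.22e+14 / (1.5e10)^2 = 1.6167e+12
Step 2: ln(1.6167e+12) = 28.1114
Step 3: Vbi = 0.02585 * 28.1114 = 0.727 V

0.727


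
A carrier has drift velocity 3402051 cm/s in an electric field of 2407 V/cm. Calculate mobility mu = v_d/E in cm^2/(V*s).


Step 1: mu = v_d / E
Step 2: mu = 3402051 / 2407
Step 3: mu = 1413.4 cm^2/(V*s)

1413.4


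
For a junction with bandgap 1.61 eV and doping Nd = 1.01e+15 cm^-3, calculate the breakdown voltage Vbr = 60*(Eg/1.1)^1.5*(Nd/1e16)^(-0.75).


Step 1: Eg/1.1 = 1.61/1.1 = 1.463636
Step 2: (Eg/1.1)^1.5 = 1.463636^1.5 = 1.770719
Step 3: (Nd/1e16)^(-0.75) = (0.101)^(-0.75) = 5.581603
Step 4: Vbr = 60 * 1.770719 * 5.581603 = 593.0 V

593.0


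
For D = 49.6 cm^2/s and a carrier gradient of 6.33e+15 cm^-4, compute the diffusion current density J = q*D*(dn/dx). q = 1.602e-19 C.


Step 1: J = q * D * (dn/dx)
Step 2: J = 1.602e-19 * 49.6 * 6.33e+15
Step 3: J = 5.03e-02 A/cm^2

5.03e-02


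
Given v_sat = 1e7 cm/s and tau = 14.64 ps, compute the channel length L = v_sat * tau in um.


Step 1: tau in seconds = 14.64 ps * 1e-12 = 1.4640e-11 s
Step 2: L = v_sat * tau = 1e7 * 1.4640e-11 = 1.4640e-04 cm
Step 3: L in um = 1.4640e-04 * 1e4 = 1.464 um

1.464


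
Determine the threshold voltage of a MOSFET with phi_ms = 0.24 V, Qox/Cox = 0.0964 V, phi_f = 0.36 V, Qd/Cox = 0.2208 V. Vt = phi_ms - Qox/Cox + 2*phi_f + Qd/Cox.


Step 1: Vt = phi_ms - Qox/Cox + 2*phi_f + Qd/Cox
Step 2: Vt = 0.24 - 0.0964 + 2*0.36 + 0.2208
Step 3: Vt = 0.24 - 0.0964 + 0.72 + 0.2208
Step 4: Vt = 1.0844 V

1.0844


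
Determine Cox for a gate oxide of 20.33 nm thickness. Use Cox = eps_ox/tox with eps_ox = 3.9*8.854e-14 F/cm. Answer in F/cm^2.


Step 1: eps_ox = 3.9 * 8.854e-14 = 3.45306e-13 F/cm
Step 2: tox in cm = 20.33 nm * 1e-7 = 2.0330e-06 cm
Step 3: Cox = 3.45306e-13 / 2.0330e-06 = 1.70e-07 F/cm^2

1.70e-07


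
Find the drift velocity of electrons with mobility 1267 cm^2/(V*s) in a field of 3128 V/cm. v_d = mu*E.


Step 1: v_d = mu * E
Step 2: v_d = 1267 * 3128 = 3963176
Step 3: v_d = 3.96e+06 cm/s

3.96e+06


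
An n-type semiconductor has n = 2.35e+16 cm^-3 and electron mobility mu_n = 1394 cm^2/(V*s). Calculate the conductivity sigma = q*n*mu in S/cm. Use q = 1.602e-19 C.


Step 1: sigma = q * n * mu
Step 2: sigma = 1.602e-19 * 2.35e+16 * 1394
Step 3: sigma = 5.248e+00 S/cm

5.248e+00


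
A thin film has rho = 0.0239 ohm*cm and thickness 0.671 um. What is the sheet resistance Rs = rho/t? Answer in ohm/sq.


Step 1: Convert thickness to cm: t = 0.671 um = 6.7100e-05 cm
Step 2: Rs = rho / t = 0.0239 / 6.7100e-05
Step 3: Rs = 356.2 ohm/sq

356.2


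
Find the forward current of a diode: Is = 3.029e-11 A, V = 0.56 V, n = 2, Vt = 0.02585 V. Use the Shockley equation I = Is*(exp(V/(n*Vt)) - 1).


Step 1: V/(n*Vt) = 0.56/(2*0.02585) = 10.8317
Step 2: exp(10.8317) = 5.0600e+04
Step 3: I = 3.029e-11 * (5.0600e+04 - 1) = 1.53e-06 A

1.53e-06


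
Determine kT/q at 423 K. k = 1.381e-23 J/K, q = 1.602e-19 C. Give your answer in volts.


Step 1: kT = 1.381e-23 * 423 = 5.84163e-21 J
Step 2: Vt = kT/q = 5.84163e-21 / 1.602e-19
Step 3: Vt = 0.03646 V

0.03646


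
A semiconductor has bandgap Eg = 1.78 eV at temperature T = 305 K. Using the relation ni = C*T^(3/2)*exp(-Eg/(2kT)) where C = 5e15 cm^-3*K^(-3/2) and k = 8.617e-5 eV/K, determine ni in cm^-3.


Step 1: Compute kT = 8.617e-5 * 305 = 0.02628185 eV
Step 2: Exponent = -Eg/(2kT) = -1.78/(2*0.02628185) = -33.86367
Step 3: T^(3/2) = 305^1.5 = 5326.60
Step 4: ni = 5e15 * 5326.60 * exp(-33.86367) = 5.23e+04 cm^-3

5.23e+04


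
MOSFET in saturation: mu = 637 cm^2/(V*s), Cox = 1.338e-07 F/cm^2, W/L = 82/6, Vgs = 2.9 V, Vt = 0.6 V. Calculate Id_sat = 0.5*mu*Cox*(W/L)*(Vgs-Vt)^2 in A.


Step 1: Overdrive voltage Vov = Vgs - Vt = 2.9 - 0.6 = 2.3 V
Step 2: W/L = 82/6 = 13.6667
Step 3: Id = 0.5 * 637 * 1.338e-07 * 13.6667 * 2.3^2
Step 4: Id = 3.08e-03 A

3.08e-03


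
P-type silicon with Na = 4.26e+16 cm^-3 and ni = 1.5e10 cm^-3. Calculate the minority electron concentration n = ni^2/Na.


Step 1: Majority hole concentration p ≈ Na = 4.26e+16 cm^-3
Step 2: n = ni^2 / Na = (1.5e10)^2 / 4.26e+16
Step 3: n = 5.28e+03 cm^-3

5.28e+03


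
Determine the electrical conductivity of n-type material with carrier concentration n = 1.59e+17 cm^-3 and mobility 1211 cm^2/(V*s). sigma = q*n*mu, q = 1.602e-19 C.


Step 1: sigma = q * n * mu
Step 2: sigma = 1.602e-19 * 1.59e+17 * 1211
Step 3: sigma = 3.085e+01 S/cm

3.085e+01


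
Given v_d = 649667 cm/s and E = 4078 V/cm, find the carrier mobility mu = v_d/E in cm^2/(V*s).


Step 1: mu = v_d / E
Step 2: mu = 649667 / 4078
Step 3: mu = 159.31 cm^2/(V*s)

159.31


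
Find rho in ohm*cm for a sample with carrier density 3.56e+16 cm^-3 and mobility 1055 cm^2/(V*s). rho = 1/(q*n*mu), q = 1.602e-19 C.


Step 1: sigma = q * n * mu = 1.602e-19 * 3.56e+16 * 1055 = 6.01679e+00 S/cm
Step 2: rho = 1 / sigma = 1 / 6.01679e+00 = 0.1662 ohm*cm

0.1662
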